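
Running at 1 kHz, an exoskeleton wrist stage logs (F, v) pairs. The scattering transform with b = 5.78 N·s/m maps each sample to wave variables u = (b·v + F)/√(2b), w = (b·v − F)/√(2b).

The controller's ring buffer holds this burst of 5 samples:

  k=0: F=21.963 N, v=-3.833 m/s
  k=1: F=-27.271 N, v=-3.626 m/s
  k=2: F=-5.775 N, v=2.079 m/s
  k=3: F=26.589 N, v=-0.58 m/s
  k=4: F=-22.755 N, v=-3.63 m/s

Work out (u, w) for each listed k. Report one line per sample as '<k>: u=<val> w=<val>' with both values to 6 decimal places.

0: u=-0.056394 w=-12.975806
1: u=-14.185082 w=1.856682
2: u=1.835771 w=5.232829
3: u=6.834294 w=-8.806294
4: u=-12.863647 w=0.521647

k=0: b·v=5.78×(-3.833)=-22.154740; √(2b)=3.400000; u=(-22.154740+21.963)/3.400000=-0.056394, w=(-22.154740−21.963)/3.400000=-12.975806
k=1: b·v=5.78×(-3.626)=-20.958280; √(2b)=3.400000; u=(-20.958280+(-27.271))/3.400000=-14.185082, w=(-20.958280−(-27.271))/3.400000=1.856682
k=2: b·v=5.78×2.079=12.016620; √(2b)=3.400000; u=(12.016620+(-5.775))/3.400000=1.835771, w=(12.016620−(-5.775))/3.400000=5.232829
k=3: b·v=5.78×(-0.58)=-3.352400; √(2b)=3.400000; u=(-3.352400+26.589)/3.400000=6.834294, w=(-3.352400−26.589)/3.400000=-8.806294
k=4: b·v=5.78×(-3.63)=-20.981400; √(2b)=3.400000; u=(-20.981400+(-22.755))/3.400000=-12.863647, w=(-20.981400−(-22.755))/3.400000=0.521647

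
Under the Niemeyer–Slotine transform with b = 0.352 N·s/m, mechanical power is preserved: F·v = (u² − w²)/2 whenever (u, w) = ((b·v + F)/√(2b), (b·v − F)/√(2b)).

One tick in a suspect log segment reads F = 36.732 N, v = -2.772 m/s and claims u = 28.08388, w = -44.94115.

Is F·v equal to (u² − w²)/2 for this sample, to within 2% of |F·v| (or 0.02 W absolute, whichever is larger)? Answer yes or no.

no

F·v = 36.732×(-2.772) = -101.82110 W.
(u² − w²)/2 = (788.70432 − 2019.70696)/2 = -615.50132 W.
|Δ| = 513.68022;  2% of max(1, |F·v|) = 2.03642.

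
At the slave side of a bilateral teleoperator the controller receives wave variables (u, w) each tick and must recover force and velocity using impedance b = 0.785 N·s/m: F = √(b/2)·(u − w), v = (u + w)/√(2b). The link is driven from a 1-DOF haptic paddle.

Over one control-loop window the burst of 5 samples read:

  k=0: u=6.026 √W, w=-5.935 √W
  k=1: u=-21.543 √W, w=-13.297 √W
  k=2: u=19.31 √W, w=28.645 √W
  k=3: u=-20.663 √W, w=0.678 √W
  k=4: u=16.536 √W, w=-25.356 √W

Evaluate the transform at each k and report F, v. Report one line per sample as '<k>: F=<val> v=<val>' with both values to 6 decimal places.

k=0: u−w=11.961000, u+w=0.091000; √(b/2)=0.626498, √(2b)=1.252996; F=0.626498×11.961=7.493545, v=0.091000/1.252996=0.072626
k=1: u−w=-8.246000, u+w=-34.840000; √(b/2)=0.626498, √(2b)=1.252996; F=0.626498×(-8.246)=-5.166104, v=-34.840000/1.252996=-27.805347
k=2: u−w=-9.335000, u+w=47.955000; √(b/2)=0.626498, √(2b)=1.252996; F=0.626498×(-9.335)=-5.848361, v=47.955000/1.252996=38.272257
k=3: u−w=-21.341000, u+w=-19.985000; √(b/2)=0.626498, √(2b)=1.252996; F=0.626498×(-21.341)=-13.370098, v=-19.985000/1.252996=-15.949766
k=4: u−w=41.892000, u+w=-8.820000; √(b/2)=0.626498, √(2b)=1.252996; F=0.626498×41.892=26.245263, v=-8.820000/1.252996=-7.039126

0: F=7.493545 v=0.072626
1: F=-5.166104 v=-27.805347
2: F=-5.848361 v=38.272257
3: F=-13.370098 v=-15.949766
4: F=26.245263 v=-7.039126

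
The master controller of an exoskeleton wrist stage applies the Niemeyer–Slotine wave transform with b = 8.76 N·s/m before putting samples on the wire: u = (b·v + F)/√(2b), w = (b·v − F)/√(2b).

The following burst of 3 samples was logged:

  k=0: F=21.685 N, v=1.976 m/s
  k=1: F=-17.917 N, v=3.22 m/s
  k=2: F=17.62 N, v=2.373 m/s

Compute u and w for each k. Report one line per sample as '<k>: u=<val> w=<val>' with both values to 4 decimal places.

k=0: b·v=8.76×1.976=17.3098; √(2b)=4.1857; u=(17.3098+21.685)/4.1857=9.3162, w=(17.3098−21.685)/4.1857=-1.0453
k=1: b·v=8.76×3.22=28.2072; √(2b)=4.1857; u=(28.2072+(-17.917))/4.1857=2.4584, w=(28.2072−(-17.917))/4.1857=11.0195
k=2: b·v=8.76×2.373=20.7875; √(2b)=4.1857; u=(20.7875+17.62)/4.1857=9.1759, w=(20.7875−17.62)/4.1857=0.7567

0: u=9.3162 w=-1.0453
1: u=2.4584 w=11.0195
2: u=9.1759 w=0.7567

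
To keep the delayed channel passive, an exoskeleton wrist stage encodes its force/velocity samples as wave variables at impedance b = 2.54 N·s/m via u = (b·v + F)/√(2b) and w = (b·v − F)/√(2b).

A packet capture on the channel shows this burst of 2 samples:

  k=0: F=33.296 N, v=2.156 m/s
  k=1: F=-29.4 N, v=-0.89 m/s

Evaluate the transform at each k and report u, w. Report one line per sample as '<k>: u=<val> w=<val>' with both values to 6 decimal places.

0: u=17.202400 w=-12.343023
1: u=-14.047120 w=12.041162

k=0: b·v=2.54×2.156=5.476240; √(2b)=2.253886; u=(5.476240+33.296)/2.253886=17.202400, w=(5.476240−33.296)/2.253886=-12.343023
k=1: b·v=2.54×(-0.89)=-2.260600; √(2b)=2.253886; u=(-2.260600+(-29.4))/2.253886=-14.047120, w=(-2.260600−(-29.4))/2.253886=12.041162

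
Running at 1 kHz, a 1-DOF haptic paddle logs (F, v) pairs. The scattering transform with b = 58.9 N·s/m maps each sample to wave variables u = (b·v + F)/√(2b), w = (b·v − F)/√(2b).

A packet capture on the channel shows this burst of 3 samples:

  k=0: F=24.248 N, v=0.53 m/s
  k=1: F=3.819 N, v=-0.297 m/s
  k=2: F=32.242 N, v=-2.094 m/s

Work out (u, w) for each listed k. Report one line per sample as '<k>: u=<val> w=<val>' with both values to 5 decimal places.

k=0: b·v=58.9×0.53=31.21700; √(2b)=10.85357; u=(31.21700+24.248)/10.85357=5.11030, w=(31.21700−24.248)/10.85357=0.64209
k=1: b·v=58.9×(-0.297)=-17.49330; √(2b)=10.85357; u=(-17.49330+3.819)/10.85357=-1.25989, w=(-17.49330−3.819)/10.85357=-1.96362
k=2: b·v=58.9×(-2.094)=-123.33660; √(2b)=10.85357; u=(-123.33660+32.242)/10.85357=-8.39305, w=(-123.33660−32.242)/10.85357=-14.33432

0: u=5.11030 w=0.64209
1: u=-1.25989 w=-1.96362
2: u=-8.39305 w=-14.33432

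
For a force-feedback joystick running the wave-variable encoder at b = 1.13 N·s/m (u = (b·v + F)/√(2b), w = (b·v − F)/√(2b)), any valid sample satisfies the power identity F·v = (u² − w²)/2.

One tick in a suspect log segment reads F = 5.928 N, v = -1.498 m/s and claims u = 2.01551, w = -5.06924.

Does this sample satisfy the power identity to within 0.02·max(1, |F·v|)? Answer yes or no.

no

F·v = 5.928×(-1.498) = -8.88014 W.
(u² − w²)/2 = (4.06228 − 25.69719)/2 = -10.81746 W.
|Δ| = 1.93731;  2% of max(1, |F·v|) = 0.17760.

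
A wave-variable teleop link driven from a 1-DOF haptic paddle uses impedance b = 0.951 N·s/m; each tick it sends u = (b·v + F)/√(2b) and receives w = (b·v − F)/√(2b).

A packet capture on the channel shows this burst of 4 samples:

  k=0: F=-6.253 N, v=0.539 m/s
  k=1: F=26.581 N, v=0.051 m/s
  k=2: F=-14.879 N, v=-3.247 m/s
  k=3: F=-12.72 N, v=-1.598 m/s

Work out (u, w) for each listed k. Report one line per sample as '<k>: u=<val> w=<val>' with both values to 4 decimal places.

0: u=-4.1623 w=4.9057
1: u=19.3089 w=-19.2386
2: u=-13.0277 w=8.5497
3: u=-10.3251 w=8.1213

k=0: b·v=0.951×0.539=0.5126; √(2b)=1.3791; u=(0.5126+(-6.253))/1.3791=-4.1623, w=(0.5126−(-6.253))/1.3791=4.9057
k=1: b·v=0.951×0.051=0.0485; √(2b)=1.3791; u=(0.0485+26.581)/1.3791=19.3089, w=(0.0485−26.581)/1.3791=-19.2386
k=2: b·v=0.951×(-3.247)=-3.0879; √(2b)=1.3791; u=(-3.0879+(-14.879))/1.3791=-13.0277, w=(-3.0879−(-14.879))/1.3791=8.5497
k=3: b·v=0.951×(-1.598)=-1.5197; √(2b)=1.3791; u=(-1.5197+(-12.72))/1.3791=-10.3251, w=(-1.5197−(-12.72))/1.3791=8.1213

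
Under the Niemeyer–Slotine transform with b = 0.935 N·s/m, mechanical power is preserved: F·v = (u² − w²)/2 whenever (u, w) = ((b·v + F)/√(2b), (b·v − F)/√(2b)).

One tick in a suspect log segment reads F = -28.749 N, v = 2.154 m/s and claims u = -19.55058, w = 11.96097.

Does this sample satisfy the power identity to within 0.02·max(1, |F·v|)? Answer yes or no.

F·v = (-28.749)×2.154 = -61.92535 W.
(u² − w²)/2 = (382.22518 − 143.06480)/2 = 119.58019 W.
|Δ| = 181.50553;  2% of max(1, |F·v|) = 1.23851.

no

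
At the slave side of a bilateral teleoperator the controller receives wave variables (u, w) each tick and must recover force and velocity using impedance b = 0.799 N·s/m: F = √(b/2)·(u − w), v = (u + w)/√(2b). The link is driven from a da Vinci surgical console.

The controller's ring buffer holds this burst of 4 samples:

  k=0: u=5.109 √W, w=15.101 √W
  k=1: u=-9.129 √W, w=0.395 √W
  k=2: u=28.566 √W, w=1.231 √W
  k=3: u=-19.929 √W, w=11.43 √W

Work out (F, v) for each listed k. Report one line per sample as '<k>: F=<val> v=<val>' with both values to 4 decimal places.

k=0: u−w=-9.9920, u+w=20.2100; √(b/2)=0.6321, √(2b)=1.2641; F=0.6321×(-9.992)=-6.3155, v=20.2100/1.2641=15.9874
k=1: u−w=-9.5240, u+w=-8.7340; √(b/2)=0.6321, √(2b)=1.2641; F=0.6321×(-9.524)=-6.0197, v=-8.7340/1.2641=-6.9092
k=2: u−w=27.3350, u+w=29.7970; √(b/2)=0.6321, √(2b)=1.2641; F=0.6321×27.335=17.2774, v=29.7970/1.2641=23.5713
k=3: u−w=-31.3590, u+w=-8.4990; √(b/2)=0.6321, √(2b)=1.2641; F=0.6321×(-31.359)=-19.8208, v=-8.4990/1.2641=-6.7233

0: F=-6.3155 v=15.9874
1: F=-6.0197 v=-6.9092
2: F=17.2774 v=23.5713
3: F=-19.8208 v=-6.7233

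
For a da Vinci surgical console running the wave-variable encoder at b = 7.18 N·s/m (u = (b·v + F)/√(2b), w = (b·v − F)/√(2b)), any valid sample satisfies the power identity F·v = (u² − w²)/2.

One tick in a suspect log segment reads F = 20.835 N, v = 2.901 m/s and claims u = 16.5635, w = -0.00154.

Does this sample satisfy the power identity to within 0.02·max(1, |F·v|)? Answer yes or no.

F·v = 20.835×2.901 = 60.4423 W.
(u² − w²)/2 = (274.3495 − 0.0000)/2 = 137.1748 W.
|Δ| = 76.7324;  2% of max(1, |F·v|) = 1.2088.

no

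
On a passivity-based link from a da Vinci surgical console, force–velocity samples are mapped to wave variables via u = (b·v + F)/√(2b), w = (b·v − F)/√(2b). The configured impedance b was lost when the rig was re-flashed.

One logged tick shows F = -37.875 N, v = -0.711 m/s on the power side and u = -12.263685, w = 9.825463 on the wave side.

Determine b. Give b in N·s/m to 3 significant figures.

u + w = -2.438222;  u + w = √(2b)·v, so √(2b) = -2.438222/(-0.711) = 3.429286.
b = (√(2b))²/2 = 11.759999/2 = 5.880000.
(Check via u − w = 2F/√(2b): u − w = -22.089148, 2F/√(2b) = -22.089149.)

b = 5.88 N·s/m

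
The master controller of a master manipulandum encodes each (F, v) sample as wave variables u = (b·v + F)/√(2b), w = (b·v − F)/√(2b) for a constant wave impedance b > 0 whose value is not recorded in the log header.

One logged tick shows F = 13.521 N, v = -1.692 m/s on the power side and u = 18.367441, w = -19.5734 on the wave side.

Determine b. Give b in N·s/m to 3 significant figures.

b = 0.254 N·s/m

u + w = -1.205959;  u + w = √(2b)·v, so √(2b) = -1.205959/(-1.692) = 0.712742.
b = (√(2b))²/2 = 0.508001/2 = 0.254000.
(Check via u − w = 2F/√(2b): u − w = 37.940841, 2F/√(2b) = 37.940812.)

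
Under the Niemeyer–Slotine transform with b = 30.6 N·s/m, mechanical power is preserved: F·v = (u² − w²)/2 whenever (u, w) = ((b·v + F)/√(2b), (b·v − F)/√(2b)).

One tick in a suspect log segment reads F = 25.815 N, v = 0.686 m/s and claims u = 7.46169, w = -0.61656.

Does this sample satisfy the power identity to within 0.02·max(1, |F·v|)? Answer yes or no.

F·v = 25.815×0.686 = 17.70909 W.
(u² − w²)/2 = (55.67682 − 0.38015)/2 = 27.64834 W.
|Δ| = 9.93925;  2% of max(1, |F·v|) = 0.35418.

no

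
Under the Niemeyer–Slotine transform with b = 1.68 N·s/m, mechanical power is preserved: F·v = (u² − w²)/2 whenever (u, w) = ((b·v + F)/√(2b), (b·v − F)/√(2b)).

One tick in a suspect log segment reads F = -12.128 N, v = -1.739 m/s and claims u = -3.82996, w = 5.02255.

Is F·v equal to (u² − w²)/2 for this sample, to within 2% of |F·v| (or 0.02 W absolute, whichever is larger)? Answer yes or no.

F·v = (-12.128)×(-1.739) = 21.0906 W.
(u² − w²)/2 = (14.6686 − 25.2260)/2 = -5.2787 W.
|Δ| = 26.3693;  2% of max(1, |F·v|) = 0.4218.

no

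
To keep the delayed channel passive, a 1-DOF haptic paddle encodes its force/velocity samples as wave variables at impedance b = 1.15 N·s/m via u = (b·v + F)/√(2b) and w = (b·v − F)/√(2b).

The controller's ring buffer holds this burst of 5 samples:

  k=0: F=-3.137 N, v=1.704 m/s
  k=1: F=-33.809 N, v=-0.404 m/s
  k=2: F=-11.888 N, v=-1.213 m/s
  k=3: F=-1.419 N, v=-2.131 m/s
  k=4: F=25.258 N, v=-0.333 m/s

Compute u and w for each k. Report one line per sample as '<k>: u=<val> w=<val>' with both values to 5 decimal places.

0: u=-0.77635 w=3.36060
1: u=-22.59934 w=21.98665
2: u=-8.75852 w=6.91891
3: u=-2.55157 w=-0.68025
4: u=16.40212 w=-16.90714

k=0: b·v=1.15×1.704=1.95960; √(2b)=1.51658; u=(1.95960+(-3.137))/1.51658=-0.77635, w=(1.95960−(-3.137))/1.51658=3.36060
k=1: b·v=1.15×(-0.404)=-0.46460; √(2b)=1.51658; u=(-0.46460+(-33.809))/1.51658=-22.59934, w=(-0.46460−(-33.809))/1.51658=21.98665
k=2: b·v=1.15×(-1.213)=-1.39495; √(2b)=1.51658; u=(-1.39495+(-11.888))/1.51658=-8.75852, w=(-1.39495−(-11.888))/1.51658=6.91891
k=3: b·v=1.15×(-2.131)=-2.45065; √(2b)=1.51658; u=(-2.45065+(-1.419))/1.51658=-2.55157, w=(-2.45065−(-1.419))/1.51658=-0.68025
k=4: b·v=1.15×(-0.333)=-0.38295; √(2b)=1.51658; u=(-0.38295+25.258)/1.51658=16.40212, w=(-0.38295−25.258)/1.51658=-16.90714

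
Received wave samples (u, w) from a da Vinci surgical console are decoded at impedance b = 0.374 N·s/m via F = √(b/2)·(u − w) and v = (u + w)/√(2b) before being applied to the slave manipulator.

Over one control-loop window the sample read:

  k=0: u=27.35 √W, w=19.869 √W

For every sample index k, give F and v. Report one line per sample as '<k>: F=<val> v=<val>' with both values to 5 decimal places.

k=0: u−w=7.48100, u+w=47.21900; √(b/2)=0.43243, √(2b)=0.86487; F=0.43243×7.481=3.23505, v=47.21900/0.86487=54.59665

0: F=3.23505 v=54.59665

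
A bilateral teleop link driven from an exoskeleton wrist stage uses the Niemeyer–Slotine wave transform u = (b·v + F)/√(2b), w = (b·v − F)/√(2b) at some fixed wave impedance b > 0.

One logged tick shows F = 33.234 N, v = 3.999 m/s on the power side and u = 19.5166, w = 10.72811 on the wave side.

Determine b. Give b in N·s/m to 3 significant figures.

u + w = 30.2447;  u + w = √(2b)·v, so √(2b) = 30.2447/3.999 = 7.5631.
b = (√(2b))²/2 = 57.2000/2 = 28.6000.
(Check via u − w = 2F/√(2b): u − w = 8.7885, 2F/√(2b) = 8.7885.)

b = 28.6 N·s/m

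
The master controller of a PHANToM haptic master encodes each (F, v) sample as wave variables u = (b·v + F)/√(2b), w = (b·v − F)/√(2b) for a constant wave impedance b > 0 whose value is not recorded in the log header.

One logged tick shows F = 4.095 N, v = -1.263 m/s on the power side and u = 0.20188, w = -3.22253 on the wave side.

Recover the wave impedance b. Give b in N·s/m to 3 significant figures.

b = 2.86 N·s/m

u + w = -3.0206;  u + w = √(2b)·v, so √(2b) = -3.0206/(-1.263) = 2.3916.
b = (√(2b))²/2 = 5.7200/2 = 2.8600.
(Check via u − w = 2F/√(2b): u − w = 3.4244, 2F/√(2b) = 3.4244.)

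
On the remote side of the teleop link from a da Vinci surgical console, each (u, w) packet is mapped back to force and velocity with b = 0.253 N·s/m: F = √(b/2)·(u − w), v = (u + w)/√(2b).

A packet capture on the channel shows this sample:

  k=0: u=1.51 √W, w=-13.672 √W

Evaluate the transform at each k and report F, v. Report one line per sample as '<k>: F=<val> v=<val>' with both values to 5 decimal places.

k=0: u−w=15.18200, u+w=-12.16200; √(b/2)=0.35567, √(2b)=0.71134; F=0.35567×15.182=5.39976, v=-12.16200/0.71134=-17.09739

0: F=5.39976 v=-17.09739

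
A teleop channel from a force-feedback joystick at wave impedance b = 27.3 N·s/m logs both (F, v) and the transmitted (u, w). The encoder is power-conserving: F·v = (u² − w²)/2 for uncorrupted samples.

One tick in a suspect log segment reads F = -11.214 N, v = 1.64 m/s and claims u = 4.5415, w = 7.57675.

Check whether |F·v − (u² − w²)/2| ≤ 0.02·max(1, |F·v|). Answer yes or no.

F·v = (-11.214)×1.64 = -18.39096 W.
(u² − w²)/2 = (20.62522 − 57.40714)/2 = -18.39096 W.
|Δ| = 0.00000;  2% of max(1, |F·v|) = 0.36782.

yes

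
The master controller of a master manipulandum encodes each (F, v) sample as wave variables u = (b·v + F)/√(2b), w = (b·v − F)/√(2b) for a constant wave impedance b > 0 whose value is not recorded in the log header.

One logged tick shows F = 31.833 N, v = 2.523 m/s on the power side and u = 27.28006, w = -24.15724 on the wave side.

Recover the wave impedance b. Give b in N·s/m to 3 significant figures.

u + w = 3.12282;  u + w = √(2b)·v, so √(2b) = 3.12282/2.523 = 1.23774.
b = (√(2b))²/2 = 1.53200/2 = 0.76600.
(Check via u − w = 2F/√(2b): u − w = 51.43730, 2F/√(2b) = 51.43726.)

b = 0.766 N·s/m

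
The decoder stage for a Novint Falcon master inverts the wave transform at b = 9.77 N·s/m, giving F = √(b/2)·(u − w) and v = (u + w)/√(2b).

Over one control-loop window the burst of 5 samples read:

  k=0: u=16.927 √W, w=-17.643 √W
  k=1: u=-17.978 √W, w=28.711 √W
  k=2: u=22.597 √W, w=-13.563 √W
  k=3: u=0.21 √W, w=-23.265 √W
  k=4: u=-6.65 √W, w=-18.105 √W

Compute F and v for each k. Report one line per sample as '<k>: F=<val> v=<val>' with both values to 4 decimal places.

k=0: u−w=34.5700, u+w=-0.7160; √(b/2)=2.2102, √(2b)=4.4204; F=2.2102×34.57=76.4067, v=-0.7160/4.4204=-0.1620
k=1: u−w=-46.6890, u+w=10.7330; √(b/2)=2.2102, √(2b)=4.4204; F=2.2102×(-46.689)=-103.1922, v=10.7330/4.4204=2.4281
k=2: u−w=36.1600, u+w=9.0340; √(b/2)=2.2102, √(2b)=4.4204; F=2.2102×36.16=79.9210, v=9.0340/4.4204=2.0437
k=3: u−w=23.4750, u+w=-23.0550; √(b/2)=2.2102, √(2b)=4.4204; F=2.2102×23.475=51.8845, v=-23.0550/4.4204=-5.2156
k=4: u−w=11.4550, u+w=-24.7550; √(b/2)=2.2102, √(2b)=4.4204; F=2.2102×11.455=25.3179, v=-24.7550/4.4204=-5.6002

0: F=76.4067 v=-0.1620
1: F=-103.1922 v=2.4281
2: F=79.9210 v=2.0437
3: F=51.8845 v=-5.2156
4: F=25.3179 v=-5.6002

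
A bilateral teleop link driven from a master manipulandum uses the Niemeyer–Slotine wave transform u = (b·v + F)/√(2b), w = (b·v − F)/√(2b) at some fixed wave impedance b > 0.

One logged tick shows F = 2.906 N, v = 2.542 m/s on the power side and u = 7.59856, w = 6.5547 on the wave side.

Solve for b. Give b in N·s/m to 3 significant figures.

u + w = 14.15326;  u + w = √(2b)·v, so √(2b) = 14.15326/2.542 = 5.56777.
b = (√(2b))²/2 = 31.00001/2 = 15.50001.
(Check via u − w = 2F/√(2b): u − w = 1.04386, 2F/√(2b) = 1.04387.)

b = 15.5 N·s/m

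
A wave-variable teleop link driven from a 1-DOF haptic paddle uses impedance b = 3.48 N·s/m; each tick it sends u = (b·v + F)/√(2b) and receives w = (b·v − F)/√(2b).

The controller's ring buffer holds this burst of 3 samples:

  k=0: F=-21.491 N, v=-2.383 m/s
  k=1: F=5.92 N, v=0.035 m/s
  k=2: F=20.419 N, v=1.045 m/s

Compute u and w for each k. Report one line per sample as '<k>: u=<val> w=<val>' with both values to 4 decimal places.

0: u=-11.2895 w=5.0027
1: u=2.2901 w=-2.1978
2: u=9.1183 w=-6.3614

k=0: b·v=3.48×(-2.383)=-8.2928; √(2b)=2.6382; u=(-8.2928+(-21.491))/2.6382=-11.2895, w=(-8.2928−(-21.491))/2.6382=5.0027
k=1: b·v=3.48×0.035=0.1218; √(2b)=2.6382; u=(0.1218+5.92)/2.6382=2.2901, w=(0.1218−5.92)/2.6382=-2.1978
k=2: b·v=3.48×1.045=3.6366; √(2b)=2.6382; u=(3.6366+20.419)/2.6382=9.1183, w=(3.6366−20.419)/2.6382=-6.3614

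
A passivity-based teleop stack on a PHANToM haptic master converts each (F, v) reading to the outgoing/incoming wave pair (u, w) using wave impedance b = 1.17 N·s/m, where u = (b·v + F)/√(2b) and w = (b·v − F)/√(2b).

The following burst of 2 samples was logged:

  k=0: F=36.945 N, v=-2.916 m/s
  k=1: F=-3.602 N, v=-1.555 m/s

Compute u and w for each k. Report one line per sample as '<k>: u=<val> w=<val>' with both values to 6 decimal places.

k=0: b·v=1.17×(-2.916)=-3.411720; √(2b)=1.529706; u=(-3.411720+36.945)/1.529706=21.921391, w=(-3.411720−36.945)/1.529706=-26.382013
k=1: b·v=1.17×(-1.555)=-1.819350; √(2b)=1.529706; u=(-1.819350+(-3.602))/1.529706=-3.544047, w=(-1.819350−(-3.602))/1.529706=1.165355

0: u=21.921391 w=-26.382013
1: u=-3.544047 w=1.165355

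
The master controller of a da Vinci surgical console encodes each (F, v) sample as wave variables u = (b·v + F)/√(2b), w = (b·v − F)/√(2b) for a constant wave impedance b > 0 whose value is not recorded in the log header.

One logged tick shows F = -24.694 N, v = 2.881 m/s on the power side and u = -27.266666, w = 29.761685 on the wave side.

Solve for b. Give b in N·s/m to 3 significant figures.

b = 0.375 N·s/m

u + w = 2.495019;  u + w = √(2b)·v, so √(2b) = 2.495019/2.881 = 0.866025.
b = (√(2b))²/2 = 0.750000/2 = 0.375000.
(Check via u − w = 2F/√(2b): u − w = -57.028351, 2F/√(2b) = -57.028354.)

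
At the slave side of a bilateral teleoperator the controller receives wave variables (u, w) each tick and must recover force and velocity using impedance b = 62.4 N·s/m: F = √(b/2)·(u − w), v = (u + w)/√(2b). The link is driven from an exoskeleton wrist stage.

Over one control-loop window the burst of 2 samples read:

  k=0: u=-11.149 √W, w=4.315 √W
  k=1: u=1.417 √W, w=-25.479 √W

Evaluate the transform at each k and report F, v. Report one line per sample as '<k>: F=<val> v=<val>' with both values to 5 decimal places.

k=0: u−w=-15.46400, u+w=-6.83400; √(b/2)=5.58570, √(2b)=11.17139; F=5.58570×(-15.464)=-86.37720, v=-6.83400/11.17139=-0.61174
k=1: u−w=26.89600, u+w=-24.06200; √(b/2)=5.58570, √(2b)=11.17139; F=5.58570×26.896=150.23288, v=-24.06200/11.17139=-2.15389

0: F=-86.37720 v=-0.61174
1: F=150.23288 v=-2.15389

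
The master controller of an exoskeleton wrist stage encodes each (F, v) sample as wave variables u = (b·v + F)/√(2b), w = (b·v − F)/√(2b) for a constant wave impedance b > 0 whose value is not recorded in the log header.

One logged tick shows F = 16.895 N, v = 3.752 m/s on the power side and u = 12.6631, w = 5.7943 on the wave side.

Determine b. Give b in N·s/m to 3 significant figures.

b = 12.1 N·s/m

u + w = 18.4574;  u + w = √(2b)·v, so √(2b) = 18.4574/3.752 = 4.9193.
b = (√(2b))²/2 = 24.2000/2 = 12.1000.
(Check via u − w = 2F/√(2b): u − w = 6.8688, 2F/√(2b) = 6.8688.)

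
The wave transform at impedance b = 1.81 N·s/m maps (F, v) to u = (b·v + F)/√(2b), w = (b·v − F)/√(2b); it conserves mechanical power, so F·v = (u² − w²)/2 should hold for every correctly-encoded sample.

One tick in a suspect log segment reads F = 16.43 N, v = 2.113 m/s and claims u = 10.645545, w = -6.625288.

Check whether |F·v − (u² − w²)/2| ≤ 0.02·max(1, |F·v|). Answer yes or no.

yes

F·v = 16.43×2.113 = 34.716590 W.
(u² − w²)/2 = (113.327628 − 43.894441)/2 = 34.716594 W.
|Δ| = 0.000004;  2% of max(1, |F·v|) = 0.694332.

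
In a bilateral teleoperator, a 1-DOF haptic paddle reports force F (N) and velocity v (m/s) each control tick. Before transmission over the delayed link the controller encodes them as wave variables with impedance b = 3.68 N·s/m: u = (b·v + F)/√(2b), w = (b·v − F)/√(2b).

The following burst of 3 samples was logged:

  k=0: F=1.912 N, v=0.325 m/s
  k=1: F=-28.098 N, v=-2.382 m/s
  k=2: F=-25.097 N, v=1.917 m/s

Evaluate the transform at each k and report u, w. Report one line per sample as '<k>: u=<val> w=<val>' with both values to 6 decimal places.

0: u=1.145624 w=-0.263921
1: u=-13.588162 w=7.125958
2: u=-6.650532 w=11.851222

k=0: b·v=3.68×0.325=1.196000; √(2b)=2.712932; u=(1.196000+1.912)/2.712932=1.145624, w=(1.196000−1.912)/2.712932=-0.263921
k=1: b·v=3.68×(-2.382)=-8.765760; √(2b)=2.712932; u=(-8.765760+(-28.098))/2.712932=-13.588162, w=(-8.765760−(-28.098))/2.712932=7.125958
k=2: b·v=3.68×1.917=7.054560; √(2b)=2.712932; u=(7.054560+(-25.097))/2.712932=-6.650532, w=(7.054560−(-25.097))/2.712932=11.851222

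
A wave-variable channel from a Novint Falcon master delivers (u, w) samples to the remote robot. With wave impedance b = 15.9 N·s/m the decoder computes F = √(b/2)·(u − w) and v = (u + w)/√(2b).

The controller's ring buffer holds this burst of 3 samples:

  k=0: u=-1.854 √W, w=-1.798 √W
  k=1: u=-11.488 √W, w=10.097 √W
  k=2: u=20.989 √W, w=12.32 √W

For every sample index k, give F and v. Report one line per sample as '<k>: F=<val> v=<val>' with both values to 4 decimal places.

k=0: u−w=-0.0560, u+w=-3.6520; √(b/2)=2.8196, √(2b)=5.6391; F=2.8196×(-0.056)=-0.1579, v=-3.6520/5.6391=-0.6476
k=1: u−w=-21.5850, u+w=-1.3910; √(b/2)=2.8196, √(2b)=5.6391; F=2.8196×(-21.585)=-60.8605, v=-1.3910/5.6391=-0.2467
k=2: u−w=8.6690, u+w=33.3090; √(b/2)=2.8196, √(2b)=5.6391; F=2.8196×8.669=24.4429, v=33.3090/5.6391=5.9067

0: F=-0.1579 v=-0.6476
1: F=-60.8605 v=-0.2467
2: F=24.4429 v=5.9067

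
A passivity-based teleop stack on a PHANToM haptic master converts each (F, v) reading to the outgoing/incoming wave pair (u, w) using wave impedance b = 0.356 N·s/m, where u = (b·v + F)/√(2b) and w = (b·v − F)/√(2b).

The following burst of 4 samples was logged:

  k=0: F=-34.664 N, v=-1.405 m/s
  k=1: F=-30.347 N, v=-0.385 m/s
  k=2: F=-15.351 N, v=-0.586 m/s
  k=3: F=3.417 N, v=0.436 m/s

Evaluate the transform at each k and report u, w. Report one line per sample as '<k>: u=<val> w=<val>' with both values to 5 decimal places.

0: u=-41.67355 w=40.48801
1: u=-36.12708 w=35.80221
2: u=-18.43991 w=17.94545
3: u=4.23348 w=-3.86558

k=0: b·v=0.356×(-1.405)=-0.50018; √(2b)=0.84380; u=(-0.50018+(-34.664))/0.84380=-41.67355, w=(-0.50018−(-34.664))/0.84380=40.48801
k=1: b·v=0.356×(-0.385)=-0.13706; √(2b)=0.84380; u=(-0.13706+(-30.347))/0.84380=-36.12708, w=(-0.13706−(-30.347))/0.84380=35.80221
k=2: b·v=0.356×(-0.586)=-0.20862; √(2b)=0.84380; u=(-0.20862+(-15.351))/0.84380=-18.43991, w=(-0.20862−(-15.351))/0.84380=17.94545
k=3: b·v=0.356×0.436=0.15522; √(2b)=0.84380; u=(0.15522+3.417)/0.84380=4.23348, w=(0.15522−3.417)/0.84380=-3.86558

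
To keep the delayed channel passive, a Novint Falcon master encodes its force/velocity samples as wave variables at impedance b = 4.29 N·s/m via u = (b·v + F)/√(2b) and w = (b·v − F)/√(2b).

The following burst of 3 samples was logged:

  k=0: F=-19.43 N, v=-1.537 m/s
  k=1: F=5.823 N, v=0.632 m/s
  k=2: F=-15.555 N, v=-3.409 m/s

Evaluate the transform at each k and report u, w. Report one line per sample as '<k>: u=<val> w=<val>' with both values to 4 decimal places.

k=0: b·v=4.29×(-1.537)=-6.5937; √(2b)=2.9292; u=(-6.5937+(-19.43))/2.9292=-8.8844, w=(-6.5937−(-19.43))/2.9292=4.3822
k=1: b·v=4.29×0.632=2.7113; √(2b)=2.9292; u=(2.7113+5.823)/2.9292=2.9136, w=(2.7113−5.823)/2.9292=-1.0623
k=2: b·v=4.29×(-3.409)=-14.6246; √(2b)=2.9292; u=(-14.6246+(-15.555))/2.9292=-10.3031, w=(-14.6246−(-15.555))/2.9292=0.3176

0: u=-8.8844 w=4.3822
1: u=2.9136 w=-1.0623
2: u=-10.3031 w=0.3176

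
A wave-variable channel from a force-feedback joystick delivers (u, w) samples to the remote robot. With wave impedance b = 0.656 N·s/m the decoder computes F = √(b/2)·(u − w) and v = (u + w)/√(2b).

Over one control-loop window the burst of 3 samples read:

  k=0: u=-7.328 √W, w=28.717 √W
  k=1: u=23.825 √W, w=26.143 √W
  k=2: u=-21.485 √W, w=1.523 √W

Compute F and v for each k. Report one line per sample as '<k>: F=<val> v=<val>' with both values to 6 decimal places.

0: F=-20.643434 v=18.673407
1: F=-1.327548 v=43.623956
2: F=-13.176977 v=-17.427582

k=0: u−w=-36.045000, u+w=21.389000; √(b/2)=0.572713, √(2b)=1.145426; F=0.572713×(-36.045)=-20.643434, v=21.389000/1.145426=18.673407
k=1: u−w=-2.318000, u+w=49.968000; √(b/2)=0.572713, √(2b)=1.145426; F=0.572713×(-2.318)=-1.327548, v=49.968000/1.145426=43.623956
k=2: u−w=-23.008000, u+w=-19.962000; √(b/2)=0.572713, √(2b)=1.145426; F=0.572713×(-23.008)=-13.176977, v=-19.962000/1.145426=-17.427582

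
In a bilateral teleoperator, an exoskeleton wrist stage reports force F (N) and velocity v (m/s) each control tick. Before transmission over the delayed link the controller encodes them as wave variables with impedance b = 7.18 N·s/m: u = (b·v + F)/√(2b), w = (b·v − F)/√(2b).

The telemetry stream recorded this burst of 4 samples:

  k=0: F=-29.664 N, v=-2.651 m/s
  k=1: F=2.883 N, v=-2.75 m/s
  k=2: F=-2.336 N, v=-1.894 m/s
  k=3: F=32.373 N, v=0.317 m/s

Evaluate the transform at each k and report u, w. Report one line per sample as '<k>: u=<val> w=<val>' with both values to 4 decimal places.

0: u=-12.8510 w=2.8051
1: u=-4.4497 w=-5.9713
2: u=-4.2051 w=-2.9722
3: u=9.1435 w=-7.9423

k=0: b·v=7.18×(-2.651)=-19.0342; √(2b)=3.7895; u=(-19.0342+(-29.664))/3.7895=-12.8510, w=(-19.0342−(-29.664))/3.7895=2.8051
k=1: b·v=7.18×(-2.75)=-19.7450; √(2b)=3.7895; u=(-19.7450+2.883)/3.7895=-4.4497, w=(-19.7450−2.883)/3.7895=-5.9713
k=2: b·v=7.18×(-1.894)=-13.5989; √(2b)=3.7895; u=(-13.5989+(-2.336))/3.7895=-4.2051, w=(-13.5989−(-2.336))/3.7895=-2.9722
k=3: b·v=7.18×0.317=2.2761; √(2b)=3.7895; u=(2.2761+32.373)/3.7895=9.1435, w=(2.2761−32.373)/3.7895=-7.9423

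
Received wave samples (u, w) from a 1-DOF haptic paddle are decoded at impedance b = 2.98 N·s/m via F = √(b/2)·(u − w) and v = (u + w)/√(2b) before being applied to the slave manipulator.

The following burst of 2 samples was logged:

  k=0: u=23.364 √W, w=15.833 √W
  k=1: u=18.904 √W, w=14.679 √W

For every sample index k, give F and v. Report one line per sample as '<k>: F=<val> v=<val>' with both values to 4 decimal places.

0: F=9.1928 v=16.0557
1: F=5.1573 v=13.7561

k=0: u−w=7.5310, u+w=39.1970; √(b/2)=1.2207, √(2b)=2.4413; F=1.2207×7.531=9.1928, v=39.1970/2.4413=16.0557
k=1: u−w=4.2250, u+w=33.5830; √(b/2)=1.2207, √(2b)=2.4413; F=1.2207×4.225=5.1573, v=33.5830/2.4413=13.7561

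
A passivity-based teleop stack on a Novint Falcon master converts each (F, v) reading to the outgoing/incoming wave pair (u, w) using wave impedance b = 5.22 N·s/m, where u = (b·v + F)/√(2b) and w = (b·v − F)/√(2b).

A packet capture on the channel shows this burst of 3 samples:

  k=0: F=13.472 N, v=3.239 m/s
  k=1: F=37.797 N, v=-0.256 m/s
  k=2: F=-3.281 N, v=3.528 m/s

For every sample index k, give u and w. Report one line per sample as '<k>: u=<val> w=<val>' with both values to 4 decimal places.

0: u=9.4022 w=1.0633
1: u=11.2843 w=-12.1115
2: u=4.6842 w=6.7151

k=0: b·v=5.22×3.239=16.9076; √(2b)=3.2311; u=(16.9076+13.472)/3.2311=9.4022, w=(16.9076−13.472)/3.2311=1.0633
k=1: b·v=5.22×(-0.256)=-1.3363; √(2b)=3.2311; u=(-1.3363+37.797)/3.2311=11.2843, w=(-1.3363−37.797)/3.2311=-12.1115
k=2: b·v=5.22×3.528=18.4162; √(2b)=3.2311; u=(18.4162+(-3.281))/3.2311=4.6842, w=(18.4162−(-3.281))/3.2311=6.7151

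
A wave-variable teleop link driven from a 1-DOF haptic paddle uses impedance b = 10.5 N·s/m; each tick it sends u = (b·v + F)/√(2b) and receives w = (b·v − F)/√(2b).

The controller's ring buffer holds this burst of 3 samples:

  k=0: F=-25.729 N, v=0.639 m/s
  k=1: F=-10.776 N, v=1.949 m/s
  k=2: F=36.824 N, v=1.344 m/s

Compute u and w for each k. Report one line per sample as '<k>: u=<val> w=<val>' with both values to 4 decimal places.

0: u=-4.1504 w=7.0787
1: u=2.1142 w=6.8172
2: u=11.1151 w=-4.9562

k=0: b·v=10.5×0.639=6.7095; √(2b)=4.5826; u=(6.7095+(-25.729))/4.5826=-4.1504, w=(6.7095−(-25.729))/4.5826=7.0787
k=1: b·v=10.5×1.949=20.4645; √(2b)=4.5826; u=(20.4645+(-10.776))/4.5826=2.1142, w=(20.4645−(-10.776))/4.5826=6.8172
k=2: b·v=10.5×1.344=14.1120; √(2b)=4.5826; u=(14.1120+36.824)/4.5826=11.1151, w=(14.1120−36.824)/4.5826=-4.9562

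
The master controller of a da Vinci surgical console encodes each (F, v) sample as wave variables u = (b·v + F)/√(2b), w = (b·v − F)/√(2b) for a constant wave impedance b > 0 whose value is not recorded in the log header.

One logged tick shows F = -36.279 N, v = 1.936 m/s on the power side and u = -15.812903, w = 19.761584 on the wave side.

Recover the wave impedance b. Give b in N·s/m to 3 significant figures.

b = 2.08 N·s/m

u + w = 3.948681;  u + w = √(2b)·v, so √(2b) = 3.948681/1.936 = 2.039608.
b = (√(2b))²/2 = 4.160001/2 = 2.080000.
(Check via u − w = 2F/√(2b): u − w = -35.574487, 2F/√(2b) = -35.574484.)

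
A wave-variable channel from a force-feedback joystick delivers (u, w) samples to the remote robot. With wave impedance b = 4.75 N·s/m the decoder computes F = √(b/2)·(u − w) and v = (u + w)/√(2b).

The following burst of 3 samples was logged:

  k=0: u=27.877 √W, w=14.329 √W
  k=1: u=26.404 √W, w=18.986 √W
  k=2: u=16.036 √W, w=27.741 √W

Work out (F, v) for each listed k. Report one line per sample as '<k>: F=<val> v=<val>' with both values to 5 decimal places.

0: F=20.87887 v=13.69343
1: F=11.43191 v=14.72646
2: F=-18.03862 v=14.20313

k=0: u−w=13.54800, u+w=42.20600; √(b/2)=1.54110, √(2b)=3.08221; F=1.54110×13.548=20.87887, v=42.20600/3.08221=13.69343
k=1: u−w=7.41800, u+w=45.39000; √(b/2)=1.54110, √(2b)=3.08221; F=1.54110×7.418=11.43191, v=45.39000/3.08221=14.72646
k=2: u−w=-11.70500, u+w=43.77700; √(b/2)=1.54110, √(2b)=3.08221; F=1.54110×(-11.705)=-18.03862, v=43.77700/3.08221=14.20313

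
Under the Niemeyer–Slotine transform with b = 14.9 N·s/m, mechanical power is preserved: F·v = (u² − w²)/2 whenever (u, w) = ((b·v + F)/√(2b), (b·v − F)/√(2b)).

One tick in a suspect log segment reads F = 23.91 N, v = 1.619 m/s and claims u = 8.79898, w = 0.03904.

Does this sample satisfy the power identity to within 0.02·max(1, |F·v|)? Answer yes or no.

F·v = 23.91×1.619 = 38.7103 W.
(u² − w²)/2 = (77.4220 − 0.0015)/2 = 38.7103 W.
|Δ| = 0.0000;  2% of max(1, |F·v|) = 0.7742.

yes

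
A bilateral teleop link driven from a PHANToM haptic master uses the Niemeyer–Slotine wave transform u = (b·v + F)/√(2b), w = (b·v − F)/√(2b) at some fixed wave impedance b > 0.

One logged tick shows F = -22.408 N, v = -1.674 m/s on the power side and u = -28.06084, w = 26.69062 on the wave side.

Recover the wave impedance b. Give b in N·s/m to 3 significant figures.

u + w = -1.3702;  u + w = √(2b)·v, so √(2b) = -1.3702/(-1.674) = 0.8185.
b = (√(2b))²/2 = 0.6700/2 = 0.3350.
(Check via u − w = 2F/√(2b): u − w = -54.7515, 2F/√(2b) = -54.7518.)

b = 0.335 N·s/m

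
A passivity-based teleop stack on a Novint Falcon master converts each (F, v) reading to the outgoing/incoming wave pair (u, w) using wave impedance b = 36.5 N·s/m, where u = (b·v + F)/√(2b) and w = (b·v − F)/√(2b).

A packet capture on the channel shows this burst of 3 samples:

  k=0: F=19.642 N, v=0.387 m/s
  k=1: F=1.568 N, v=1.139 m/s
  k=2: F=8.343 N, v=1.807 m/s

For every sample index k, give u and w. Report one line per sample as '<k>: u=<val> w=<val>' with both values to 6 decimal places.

k=0: b·v=36.5×0.387=14.125500; √(2b)=8.544004; u=(14.125500+19.642)/8.544004=3.952187, w=(14.125500−19.642)/8.544004=-0.645657
k=1: b·v=36.5×1.139=41.573500; √(2b)=8.544004; u=(41.573500+1.568)/8.544004=5.049331, w=(41.573500−1.568)/8.544004=4.682290
k=2: b·v=36.5×1.807=65.955500; √(2b)=8.544004; u=(65.955500+8.343)/8.544004=8.695982, w=(65.955500−8.343)/8.544004=6.743033

0: u=3.952187 w=-0.645657
1: u=5.049331 w=4.682290
2: u=8.695982 w=6.743033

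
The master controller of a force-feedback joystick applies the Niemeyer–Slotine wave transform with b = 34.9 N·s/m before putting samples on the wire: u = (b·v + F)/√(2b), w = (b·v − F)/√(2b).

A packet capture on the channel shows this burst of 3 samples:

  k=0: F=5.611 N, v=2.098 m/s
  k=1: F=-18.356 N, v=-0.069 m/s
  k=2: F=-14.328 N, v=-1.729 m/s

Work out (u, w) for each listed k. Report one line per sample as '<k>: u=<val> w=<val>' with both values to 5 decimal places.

0: u=9.43562 w=8.09241
1: u=-2.48534 w=1.90887
2: u=-8.93756 w=-5.50761

k=0: b·v=34.9×2.098=73.22020; √(2b)=8.35464; u=(73.22020+5.611)/8.35464=9.43562, w=(73.22020−5.611)/8.35464=8.09241
k=1: b·v=34.9×(-0.069)=-2.40810; √(2b)=8.35464; u=(-2.40810+(-18.356))/8.35464=-2.48534, w=(-2.40810−(-18.356))/8.35464=1.90887
k=2: b·v=34.9×(-1.729)=-60.34210; √(2b)=8.35464; u=(-60.34210+(-14.328))/8.35464=-8.93756, w=(-60.34210−(-14.328))/8.35464=-5.50761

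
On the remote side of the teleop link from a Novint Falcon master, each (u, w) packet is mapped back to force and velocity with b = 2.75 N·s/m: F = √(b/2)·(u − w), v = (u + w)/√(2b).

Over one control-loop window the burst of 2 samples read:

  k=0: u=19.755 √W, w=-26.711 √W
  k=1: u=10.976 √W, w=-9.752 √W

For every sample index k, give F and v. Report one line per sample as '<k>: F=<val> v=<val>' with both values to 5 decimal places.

k=0: u−w=46.46600, u+w=-6.95600; √(b/2)=1.17260, √(2b)=2.34521; F=1.17260×46.466=54.48621, v=-6.95600/2.34521=-2.96605
k=1: u−w=20.72800, u+w=1.22400; √(b/2)=1.17260, √(2b)=2.34521; F=1.17260×20.728=24.30573, v=1.22400/2.34521=0.52192

0: F=54.48621 v=-2.96605
1: F=24.30573 v=0.52192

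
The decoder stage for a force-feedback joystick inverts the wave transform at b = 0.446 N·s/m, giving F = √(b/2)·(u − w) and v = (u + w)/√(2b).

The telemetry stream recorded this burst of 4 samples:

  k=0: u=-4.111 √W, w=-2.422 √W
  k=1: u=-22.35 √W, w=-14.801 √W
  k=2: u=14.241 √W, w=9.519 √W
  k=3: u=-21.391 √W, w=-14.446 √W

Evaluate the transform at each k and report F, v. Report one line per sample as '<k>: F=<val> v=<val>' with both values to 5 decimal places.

0: F=-0.79759 v=-6.91720
1: F=-3.56485 v=-39.33581
2: F=2.22986 v=25.15730
3: F=-3.27963 v=-37.94453

k=0: u−w=-1.68900, u+w=-6.53300; √(b/2)=0.47223, √(2b)=0.94446; F=0.47223×(-1.689)=-0.79759, v=-6.53300/0.94446=-6.91720
k=1: u−w=-7.54900, u+w=-37.15100; √(b/2)=0.47223, √(2b)=0.94446; F=0.47223×(-7.549)=-3.56485, v=-37.15100/0.94446=-39.33581
k=2: u−w=4.72200, u+w=23.76000; √(b/2)=0.47223, √(2b)=0.94446; F=0.47223×4.722=2.22986, v=23.76000/0.94446=25.15730
k=3: u−w=-6.94500, u+w=-35.83700; √(b/2)=0.47223, √(2b)=0.94446; F=0.47223×(-6.945)=-3.27963, v=-35.83700/0.94446=-37.94453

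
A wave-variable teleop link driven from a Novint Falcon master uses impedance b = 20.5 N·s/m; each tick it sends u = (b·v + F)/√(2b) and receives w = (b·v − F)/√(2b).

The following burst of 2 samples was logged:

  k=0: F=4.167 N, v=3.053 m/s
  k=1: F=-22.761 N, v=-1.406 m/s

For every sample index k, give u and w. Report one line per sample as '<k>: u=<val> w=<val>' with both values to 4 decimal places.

k=0: b·v=20.5×3.053=62.5865; √(2b)=6.4031; u=(62.5865+4.167)/6.4031=10.4251, w=(62.5865−4.167)/6.4031=9.1236
k=1: b·v=20.5×(-1.406)=-28.8230; √(2b)=6.4031; u=(-28.8230+(-22.761))/6.4031=-8.0561, w=(-28.8230−(-22.761))/6.4031=-0.9467

0: u=10.4251 w=9.1236
1: u=-8.0561 w=-0.9467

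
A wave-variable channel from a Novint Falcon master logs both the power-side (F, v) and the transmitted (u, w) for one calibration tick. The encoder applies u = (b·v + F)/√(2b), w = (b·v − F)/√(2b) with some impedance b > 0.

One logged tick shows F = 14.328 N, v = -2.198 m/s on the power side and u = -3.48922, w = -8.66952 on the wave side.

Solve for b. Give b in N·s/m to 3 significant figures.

u + w = -12.1587;  u + w = √(2b)·v, so √(2b) = -12.1587/(-2.198) = 5.5317.
b = (√(2b))²/2 = 30.6000/2 = 15.3000.
(Check via u − w = 2F/√(2b): u − w = 5.1803, 2F/√(2b) = 5.1803.)

b = 15.3 N·s/m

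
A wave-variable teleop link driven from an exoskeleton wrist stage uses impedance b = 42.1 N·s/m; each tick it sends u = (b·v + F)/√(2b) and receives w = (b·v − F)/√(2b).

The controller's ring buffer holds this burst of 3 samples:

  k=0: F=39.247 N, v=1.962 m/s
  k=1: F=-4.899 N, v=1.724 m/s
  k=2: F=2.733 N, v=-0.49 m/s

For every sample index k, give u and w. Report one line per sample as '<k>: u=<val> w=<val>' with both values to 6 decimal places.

k=0: b·v=42.1×1.962=82.600200; √(2b)=9.176056; u=(82.600200+39.247)/9.176056=13.278821, w=(82.600200−39.247)/9.176056=4.724601
k=1: b·v=42.1×1.724=72.580400; √(2b)=9.176056; u=(72.580400+(-4.899))/9.176056=7.375871, w=(72.580400−(-4.899))/9.176056=8.443650
k=2: b·v=42.1×(-0.49)=-20.629000; √(2b)=9.176056; u=(-20.629000+2.733)/9.176056=-1.950293, w=(-20.629000−2.733)/9.176056=-2.545974

0: u=13.278821 w=4.724601
1: u=7.375871 w=8.443650
2: u=-1.950293 w=-2.545974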